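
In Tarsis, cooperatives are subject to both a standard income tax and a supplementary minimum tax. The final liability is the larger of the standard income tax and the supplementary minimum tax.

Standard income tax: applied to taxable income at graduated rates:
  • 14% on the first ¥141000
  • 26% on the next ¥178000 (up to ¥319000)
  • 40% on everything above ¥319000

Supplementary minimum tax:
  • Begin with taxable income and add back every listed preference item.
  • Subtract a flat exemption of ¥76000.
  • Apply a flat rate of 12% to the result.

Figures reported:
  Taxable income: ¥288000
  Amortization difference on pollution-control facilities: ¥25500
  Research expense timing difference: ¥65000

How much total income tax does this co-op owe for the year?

¥57960

Standard income tax:
  ¥141000 × 14% = ¥19740
  ¥147000 × 26% = ¥38220
  → ¥57960

Supplementary minimum tax:
  Adjusted income: ¥288000 + ¥25500 + ¥65000 = ¥378500
  Less exemption ¥76000 → base ¥302500
  ¥302500 × 12% = ¥36300

¥57960 > ¥36300, so the standard income tax governs.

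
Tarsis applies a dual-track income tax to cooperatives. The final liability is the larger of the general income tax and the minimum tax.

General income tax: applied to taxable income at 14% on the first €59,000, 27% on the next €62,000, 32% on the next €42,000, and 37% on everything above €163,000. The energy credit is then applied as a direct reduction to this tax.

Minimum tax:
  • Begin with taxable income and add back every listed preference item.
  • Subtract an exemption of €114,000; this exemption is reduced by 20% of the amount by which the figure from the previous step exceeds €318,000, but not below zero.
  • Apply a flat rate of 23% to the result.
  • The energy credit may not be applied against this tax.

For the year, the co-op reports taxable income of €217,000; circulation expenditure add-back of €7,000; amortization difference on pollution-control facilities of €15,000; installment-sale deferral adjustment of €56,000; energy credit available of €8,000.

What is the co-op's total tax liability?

General income tax:
  €59,000 × 14% = €8,260
  €62,000 × 27% = €16,740
  €42,000 × 32% = €13,440
  €54,000 × 37% = €19,980
  → €58,420
  Less energy credit €8,000 → €50,420

Minimum tax:
  Adjusted income: €217,000 + €7,000 + €15,000 + €56,000 = €295,000
  Exemption: €295,000 ≤ €318,000, so full €114,000 applies
  Base: €295,000 − €114,000 = €181,000
  €181,000 × 23% = €41,630

€50,420 > €41,630, so the general income tax governs.

€50,420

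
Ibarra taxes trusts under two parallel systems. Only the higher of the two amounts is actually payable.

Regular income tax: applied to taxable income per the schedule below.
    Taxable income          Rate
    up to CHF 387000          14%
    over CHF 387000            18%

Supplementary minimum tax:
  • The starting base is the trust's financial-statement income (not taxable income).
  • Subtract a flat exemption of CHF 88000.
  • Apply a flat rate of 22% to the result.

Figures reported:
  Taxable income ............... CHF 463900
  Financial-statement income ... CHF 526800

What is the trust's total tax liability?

Supplementary minimum tax:
  Base (financial-statement income): CHF 526800
  Less exemption CHF 88000 → base CHF 438800
  CHF 438800 × 22% = CHF 96536

Regular income tax:
  CHF 387000 × 14% = CHF 54180
  CHF 76900 × 18% = CHF 13842
  → CHF 68022

CHF 96536 > CHF 68022, so the supplementary minimum tax is the binding amount.

CHF 96536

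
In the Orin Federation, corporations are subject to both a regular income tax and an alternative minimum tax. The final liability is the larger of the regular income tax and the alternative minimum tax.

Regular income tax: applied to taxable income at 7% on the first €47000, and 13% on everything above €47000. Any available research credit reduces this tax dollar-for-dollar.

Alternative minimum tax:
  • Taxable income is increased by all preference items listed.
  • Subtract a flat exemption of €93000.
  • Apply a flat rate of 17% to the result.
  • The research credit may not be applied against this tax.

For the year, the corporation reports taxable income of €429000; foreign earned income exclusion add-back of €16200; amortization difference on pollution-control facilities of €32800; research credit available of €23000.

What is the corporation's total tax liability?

€65450

Alternative minimum tax:
  Adjusted income: €429000 + €16200 + €32800 = €478000
  Less exemption €93000 → base €385000
  €385000 × 17% = €65450

Regular income tax:
  €47000 × 7% = €3290
  €382000 × 13% = €49660
  → €52950
  Less research credit €23000 → €29950

€65450 > €29950, so the alternative minimum tax is the binding amount.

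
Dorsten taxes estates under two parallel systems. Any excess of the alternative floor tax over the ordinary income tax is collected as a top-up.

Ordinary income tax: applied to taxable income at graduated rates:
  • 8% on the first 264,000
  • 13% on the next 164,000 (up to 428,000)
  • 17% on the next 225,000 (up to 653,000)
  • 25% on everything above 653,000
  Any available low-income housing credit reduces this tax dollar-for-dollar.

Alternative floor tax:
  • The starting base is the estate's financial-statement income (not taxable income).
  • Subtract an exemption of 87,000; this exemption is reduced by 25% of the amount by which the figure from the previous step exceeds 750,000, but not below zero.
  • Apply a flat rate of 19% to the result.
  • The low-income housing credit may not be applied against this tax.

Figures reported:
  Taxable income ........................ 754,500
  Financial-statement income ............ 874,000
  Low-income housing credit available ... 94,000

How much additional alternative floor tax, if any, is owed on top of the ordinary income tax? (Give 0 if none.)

143,355

Ordinary income tax:
  264,000 × 8% = 21,120
  164,000 × 13% = 21,320
  225,000 × 17% = 38,250
  101,500 × 25% = 25,375
  → 106,065
  Less low-income housing credit 94,000 → 12,065

Alternative floor tax:
  Base (financial-statement income): 874,000
  Exemption: 87,000 − 25% × (874,000 − 750,000) = 87,000 − 31,000 = 56,000
  Base: 874,000 − 56,000 = 818,000
  818,000 × 19% = 155,420

Excess of alternative floor tax over ordinary income tax: 155,420 − 12,065 = 143,355.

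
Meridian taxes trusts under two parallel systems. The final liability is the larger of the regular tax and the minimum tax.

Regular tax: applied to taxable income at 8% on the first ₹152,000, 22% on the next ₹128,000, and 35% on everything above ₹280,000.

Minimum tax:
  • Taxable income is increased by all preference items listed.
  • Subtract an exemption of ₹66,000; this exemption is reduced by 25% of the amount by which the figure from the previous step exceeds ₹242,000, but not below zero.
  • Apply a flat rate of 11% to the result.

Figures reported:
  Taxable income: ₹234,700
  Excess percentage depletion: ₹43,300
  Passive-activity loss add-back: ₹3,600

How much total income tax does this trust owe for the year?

₹30,354

Regular tax:
  ₹152,000 × 8% = ₹12,160
  ₹82,700 × 22% = ₹18,194
  → ₹30,354

Minimum tax:
  Adjusted income: ₹234,700 + ₹43,300 + ₹3,600 = ₹281,600
  Exemption: ₹66,000 − 25% × (₹281,600 − ₹242,000) = ₹66,000 − ₹9,900 = ₹56,100
  Base: ₹281,600 − ₹56,100 = ₹225,500
  ₹225,500 × 11% = ₹24,805

₹30,354 > ₹24,805, so the regular tax governs.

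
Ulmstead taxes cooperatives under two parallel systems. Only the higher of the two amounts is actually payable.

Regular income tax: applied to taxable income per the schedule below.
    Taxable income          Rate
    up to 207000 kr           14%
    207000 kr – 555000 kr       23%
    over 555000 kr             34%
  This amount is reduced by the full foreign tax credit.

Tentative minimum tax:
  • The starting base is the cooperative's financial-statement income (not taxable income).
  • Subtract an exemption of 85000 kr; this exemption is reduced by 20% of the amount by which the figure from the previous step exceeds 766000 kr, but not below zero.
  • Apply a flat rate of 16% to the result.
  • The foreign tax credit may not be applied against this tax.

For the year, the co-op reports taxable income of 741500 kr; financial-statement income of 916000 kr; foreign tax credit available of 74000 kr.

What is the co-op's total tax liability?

Tentative minimum tax:
  Base (financial-statement income): 916000 kr
  Exemption: 85000 kr − 20% × (916000 kr − 766000 kr) = 85000 kr − 30000 kr = 55000 kr
  Base: 916000 kr − 55000 kr = 861000 kr
  861000 kr × 16% = 137760 kr

Regular income tax:
  207000 kr × 14% = 28980 kr
  348000 kr × 23% = 80040 kr
  186500 kr × 34% = 63410 kr
  → 172430 kr
  Less foreign tax credit 74000 kr → 98430 kr

137760 kr > 98430 kr, so the tentative minimum tax is the binding amount.

137760 kr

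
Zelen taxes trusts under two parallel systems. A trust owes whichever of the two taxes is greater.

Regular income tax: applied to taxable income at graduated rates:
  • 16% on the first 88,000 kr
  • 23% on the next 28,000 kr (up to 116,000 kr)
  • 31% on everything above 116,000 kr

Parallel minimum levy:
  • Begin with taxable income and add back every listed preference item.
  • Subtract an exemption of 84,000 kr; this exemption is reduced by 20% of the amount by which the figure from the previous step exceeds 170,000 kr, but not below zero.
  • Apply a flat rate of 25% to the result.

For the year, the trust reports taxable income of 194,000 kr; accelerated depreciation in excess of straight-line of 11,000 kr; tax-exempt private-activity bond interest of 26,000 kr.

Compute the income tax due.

Regular income tax:
  88,000 kr × 16% = 14,080 kr
  28,000 kr × 23% = 6,440 kr
  78,000 kr × 31% = 24,180 kr
  → 44,700 kr

Parallel minimum levy:
  Adjusted income: 194,000 kr + 11,000 kr + 26,000 kr = 231,000 kr
  Exemption: 84,000 kr − 20% × (231,000 kr − 170,000 kr) = 84,000 kr − 12,200 kr = 71,800 kr
  Base: 231,000 kr − 71,800 kr = 159,200 kr
  159,200 kr × 25% = 39,800 kr

44,700 kr > 39,800 kr, so the regular income tax governs.

44,700 kr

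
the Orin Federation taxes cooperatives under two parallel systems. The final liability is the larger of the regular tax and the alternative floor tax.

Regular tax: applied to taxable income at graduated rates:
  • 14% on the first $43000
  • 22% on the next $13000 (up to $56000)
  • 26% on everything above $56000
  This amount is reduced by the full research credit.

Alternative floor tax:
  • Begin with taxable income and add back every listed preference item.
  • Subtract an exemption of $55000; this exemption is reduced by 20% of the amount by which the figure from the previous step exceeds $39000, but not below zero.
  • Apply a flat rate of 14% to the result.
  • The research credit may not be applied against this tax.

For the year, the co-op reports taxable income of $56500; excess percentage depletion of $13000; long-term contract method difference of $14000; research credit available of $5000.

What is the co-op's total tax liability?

Regular tax:
  $43000 × 14% = $6020
  $13000 × 22% = $2860
  $500 × 26% = $130
  → $9010
  Less research credit $5000 → $4010

Alternative floor tax:
  Adjusted income: $56500 + $13000 + $14000 = $83500
  Exemption: $55000 − 20% × ($83500 − $39000) = $55000 − $8900 = $46100
  Base: $83500 − $46100 = $37400
  $37400 × 14% = $5236

$5236 > $4010, so the alternative floor tax is the binding amount.

$5236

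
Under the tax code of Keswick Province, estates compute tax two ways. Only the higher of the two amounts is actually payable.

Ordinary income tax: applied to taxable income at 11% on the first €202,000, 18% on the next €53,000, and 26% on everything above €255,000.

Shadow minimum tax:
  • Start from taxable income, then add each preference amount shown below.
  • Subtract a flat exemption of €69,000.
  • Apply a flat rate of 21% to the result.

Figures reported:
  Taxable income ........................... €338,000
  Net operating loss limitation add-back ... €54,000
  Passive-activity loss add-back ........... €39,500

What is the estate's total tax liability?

€76,125

Ordinary income tax:
  €202,000 × 11% = €22,220
  €53,000 × 18% = €9,540
  €83,000 × 26% = €21,580
  → €53,340

Shadow minimum tax:
  Adjusted income: €338,000 + €54,000 + €39,500 = €431,500
  Less exemption €69,000 → base €362,500
  €362,500 × 21% = €76,125

€76,125 > €53,340, so the shadow minimum tax is the binding amount.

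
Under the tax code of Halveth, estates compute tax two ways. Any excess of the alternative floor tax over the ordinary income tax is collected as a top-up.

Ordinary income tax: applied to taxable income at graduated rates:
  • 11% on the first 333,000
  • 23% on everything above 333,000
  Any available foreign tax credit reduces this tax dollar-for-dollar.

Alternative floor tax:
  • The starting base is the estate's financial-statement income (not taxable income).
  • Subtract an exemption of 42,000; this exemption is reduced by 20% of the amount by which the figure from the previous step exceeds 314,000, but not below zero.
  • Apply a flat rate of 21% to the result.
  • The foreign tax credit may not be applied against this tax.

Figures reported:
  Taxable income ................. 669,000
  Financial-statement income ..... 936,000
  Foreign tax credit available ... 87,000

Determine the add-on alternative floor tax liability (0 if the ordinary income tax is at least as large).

Ordinary income tax:
  333,000 × 11% = 36,630
  336,000 × 23% = 77,280
  → 113,910
  Less foreign tax credit 87,000 → 26,910

Alternative floor tax:
  Base (financial-statement income): 936,000
  Exemption: 20% × (936,000 − 314,000) = 124,400 ≥ 42,000, so the exemption is fully phased out
  Base: 936,000 − 0 = 936,000
  936,000 × 21% = 196,560

Excess of alternative floor tax over ordinary income tax: 196,560 − 26,910 = 169,650.

169,650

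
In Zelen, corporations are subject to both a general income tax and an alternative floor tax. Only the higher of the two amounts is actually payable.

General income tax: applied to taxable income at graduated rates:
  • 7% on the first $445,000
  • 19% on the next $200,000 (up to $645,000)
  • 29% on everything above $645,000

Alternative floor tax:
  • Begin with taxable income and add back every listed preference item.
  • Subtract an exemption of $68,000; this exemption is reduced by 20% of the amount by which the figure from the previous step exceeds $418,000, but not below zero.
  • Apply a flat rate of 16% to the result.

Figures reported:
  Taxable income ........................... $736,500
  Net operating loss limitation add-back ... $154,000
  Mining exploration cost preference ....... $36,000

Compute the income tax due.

Alternative floor tax:
  Adjusted income: $736,500 + $154,000 + $36,000 = $926,500
  Exemption: 20% × ($926,500 − $418,000) = $101,700 ≥ $68,000, so the exemption is fully phased out
  Base: $926,500 − $0 = $926,500
  $926,500 × 16% = $148,240

General income tax:
  $445,000 × 7% = $31,150
  $200,000 × 19% = $38,000
  $91,500 × 29% = $26,535
  → $95,685

$148,240 > $95,685, so the alternative floor tax is the binding amount.

$148,240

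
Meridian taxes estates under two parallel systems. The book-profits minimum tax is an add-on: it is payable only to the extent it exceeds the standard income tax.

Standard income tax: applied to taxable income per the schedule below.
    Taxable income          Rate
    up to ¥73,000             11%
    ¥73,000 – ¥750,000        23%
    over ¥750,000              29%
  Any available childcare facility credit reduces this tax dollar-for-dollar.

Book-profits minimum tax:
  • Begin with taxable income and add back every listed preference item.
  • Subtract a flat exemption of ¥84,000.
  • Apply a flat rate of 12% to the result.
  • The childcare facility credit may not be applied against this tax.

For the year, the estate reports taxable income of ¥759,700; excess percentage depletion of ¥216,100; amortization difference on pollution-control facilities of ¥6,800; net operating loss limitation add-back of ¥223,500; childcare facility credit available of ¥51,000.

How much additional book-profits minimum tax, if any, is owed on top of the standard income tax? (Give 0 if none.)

¥19,099

Standard income tax:
  ¥73,000 × 11% = ¥8,030
  ¥677,000 × 23% = ¥155,710
  ¥9,700 × 29% = ¥2,813
  → ¥166,553
  Less childcare facility credit ¥51,000 → ¥115,553

Book-profits minimum tax:
  Adjusted income: ¥759,700 + ¥216,100 + ¥6,800 + ¥223,500 = ¥1,206,100
  Less exemption ¥84,000 → base ¥1,122,100
  ¥1,122,100 × 12% = ¥134,652

Excess of book-profits minimum tax over standard income tax: ¥134,652 − ¥115,553 = ¥19,099.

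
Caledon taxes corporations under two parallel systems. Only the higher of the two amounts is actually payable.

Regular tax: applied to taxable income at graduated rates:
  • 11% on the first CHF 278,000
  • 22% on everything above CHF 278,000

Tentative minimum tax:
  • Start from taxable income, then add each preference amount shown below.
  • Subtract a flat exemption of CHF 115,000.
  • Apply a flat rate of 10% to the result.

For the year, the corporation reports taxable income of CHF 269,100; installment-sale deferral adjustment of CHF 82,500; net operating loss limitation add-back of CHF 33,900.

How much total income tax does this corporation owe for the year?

Tentative minimum tax:
  Adjusted income: CHF 269,100 + CHF 82,500 + CHF 33,900 = CHF 385,500
  Less exemption CHF 115,000 → base CHF 270,500
  CHF 270,500 × 10% = CHF 27,050

Regular tax:
  CHF 269,100 × 11% = CHF 29,601

CHF 29,601 > CHF 27,050, so the regular tax governs.

CHF 29,601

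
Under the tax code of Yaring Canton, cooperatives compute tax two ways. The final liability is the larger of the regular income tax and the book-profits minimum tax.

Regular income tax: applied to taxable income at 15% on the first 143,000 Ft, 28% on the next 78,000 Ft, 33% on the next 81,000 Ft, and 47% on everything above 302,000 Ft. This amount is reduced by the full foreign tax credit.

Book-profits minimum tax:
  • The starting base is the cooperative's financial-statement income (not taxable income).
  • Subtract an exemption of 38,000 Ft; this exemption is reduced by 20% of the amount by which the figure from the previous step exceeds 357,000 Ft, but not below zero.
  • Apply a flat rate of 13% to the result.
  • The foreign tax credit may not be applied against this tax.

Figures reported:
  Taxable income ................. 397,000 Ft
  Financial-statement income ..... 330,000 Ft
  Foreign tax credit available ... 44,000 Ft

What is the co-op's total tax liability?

70,670 Ft

Book-profits minimum tax:
  Base (financial-statement income): 330,000 Ft
  Exemption: 330,000 Ft ≤ 357,000 Ft, so full 38,000 Ft applies
  Base: 330,000 Ft − 38,000 Ft = 292,000 Ft
  292,000 Ft × 13% = 37,960 Ft

Regular income tax:
  143,000 Ft × 15% = 21,450 Ft
  78,000 Ft × 28% = 21,840 Ft
  81,000 Ft × 33% = 26,730 Ft
  95,000 Ft × 47% = 44,650 Ft
  → 114,670 Ft
  Less foreign tax credit 44,000 Ft → 70,670 Ft

70,670 Ft > 37,960 Ft, so the regular income tax governs.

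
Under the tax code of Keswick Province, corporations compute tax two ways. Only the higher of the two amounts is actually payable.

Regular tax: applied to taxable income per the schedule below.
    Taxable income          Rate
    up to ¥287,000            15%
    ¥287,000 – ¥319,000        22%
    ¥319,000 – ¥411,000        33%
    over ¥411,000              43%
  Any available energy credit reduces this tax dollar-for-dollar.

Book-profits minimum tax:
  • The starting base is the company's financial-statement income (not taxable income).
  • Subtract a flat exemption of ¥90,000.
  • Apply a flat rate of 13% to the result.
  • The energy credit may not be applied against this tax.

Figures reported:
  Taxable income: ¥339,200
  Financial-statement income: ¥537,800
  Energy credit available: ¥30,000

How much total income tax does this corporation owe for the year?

Book-profits minimum tax:
  Base (financial-statement income): ¥537,800
  Less exemption ¥90,000 → base ¥447,800
  ¥447,800 × 13% = ¥58,214

Regular tax:
  ¥287,000 × 15% = ¥43,050
  ¥32,000 × 22% = ¥7,040
  ¥20,200 × 33% = ¥6,666
  → ¥56,756
  Less energy credit ¥30,000 → ¥26,756

¥58,214 > ¥26,756, so the book-profits minimum tax is the binding amount.

¥58,214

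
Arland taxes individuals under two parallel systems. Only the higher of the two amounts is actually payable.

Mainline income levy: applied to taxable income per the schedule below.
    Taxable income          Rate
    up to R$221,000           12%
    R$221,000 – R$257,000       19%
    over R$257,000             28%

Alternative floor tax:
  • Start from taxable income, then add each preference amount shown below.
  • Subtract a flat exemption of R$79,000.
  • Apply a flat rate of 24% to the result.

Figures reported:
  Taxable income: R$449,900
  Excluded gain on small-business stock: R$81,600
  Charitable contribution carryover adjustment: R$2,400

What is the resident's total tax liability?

Mainline income levy:
  R$221,000 × 12% = R$26,520
  R$36,000 × 19% = R$6,840
  R$192,900 × 28% = R$54,012
  → R$87,372

Alternative floor tax:
  Adjusted income: R$449,900 + R$81,600 + R$2,400 = R$533,900
  Less exemption R$79,000 → base R$454,900
  R$454,900 × 24% = R$109,176

R$109,176 > R$87,372, so the alternative floor tax is the binding amount.

R$109,176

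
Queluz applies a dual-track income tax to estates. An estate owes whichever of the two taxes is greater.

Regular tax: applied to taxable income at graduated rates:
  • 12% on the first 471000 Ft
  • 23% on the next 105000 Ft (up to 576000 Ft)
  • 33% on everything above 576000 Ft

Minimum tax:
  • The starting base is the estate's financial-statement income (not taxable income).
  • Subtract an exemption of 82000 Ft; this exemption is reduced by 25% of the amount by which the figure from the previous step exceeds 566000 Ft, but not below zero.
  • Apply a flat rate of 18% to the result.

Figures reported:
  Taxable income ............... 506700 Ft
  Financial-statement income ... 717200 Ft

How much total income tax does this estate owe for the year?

Regular tax:
  471000 Ft × 12% = 56520 Ft
  35700 Ft × 23% = 8211 Ft
  → 64731 Ft

Minimum tax:
  Base (financial-statement income): 717200 Ft
  Exemption: 82000 Ft − 25% × (717200 Ft − 566000 Ft) = 82000 Ft − 37800 Ft = 44200 Ft
  Base: 717200 Ft − 44200 Ft = 673000 Ft
  673000 Ft × 18% = 121140 Ft

121140 Ft > 64731 Ft, so the minimum tax is the binding amount.

121140 Ft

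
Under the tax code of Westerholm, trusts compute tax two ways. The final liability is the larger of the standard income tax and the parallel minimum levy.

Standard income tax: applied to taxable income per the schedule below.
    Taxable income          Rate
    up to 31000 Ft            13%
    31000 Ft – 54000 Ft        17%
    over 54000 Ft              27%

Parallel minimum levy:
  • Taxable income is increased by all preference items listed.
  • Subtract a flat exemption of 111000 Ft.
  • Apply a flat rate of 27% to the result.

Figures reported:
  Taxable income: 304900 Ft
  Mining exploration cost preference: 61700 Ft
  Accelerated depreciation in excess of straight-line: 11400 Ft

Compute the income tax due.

75683 Ft

Parallel minimum levy:
  Adjusted income: 304900 Ft + 61700 Ft + 11400 Ft = 378000 Ft
  Less exemption 111000 Ft → base 267000 Ft
  267000 Ft × 27% = 72090 Ft

Standard income tax:
  31000 Ft × 13% = 4030 Ft
  23000 Ft × 17% = 3910 Ft
  250900 Ft × 27% = 67743 Ft
  → 75683 Ft

75683 Ft > 72090 Ft, so the standard income tax governs.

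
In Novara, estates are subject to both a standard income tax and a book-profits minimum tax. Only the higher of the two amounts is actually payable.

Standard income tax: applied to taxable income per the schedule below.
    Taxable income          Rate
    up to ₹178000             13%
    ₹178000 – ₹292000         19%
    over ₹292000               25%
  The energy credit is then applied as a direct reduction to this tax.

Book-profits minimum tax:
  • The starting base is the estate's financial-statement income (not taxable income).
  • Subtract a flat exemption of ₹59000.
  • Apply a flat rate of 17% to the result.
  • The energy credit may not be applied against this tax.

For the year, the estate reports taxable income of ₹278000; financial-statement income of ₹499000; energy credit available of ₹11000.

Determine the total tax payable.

Book-profits minimum tax:
  Base (financial-statement income): ₹499000
  Less exemption ₹59000 → base ₹440000
  ₹440000 × 17% = ₹74800

Standard income tax:
  ₹178000 × 13% = ₹23140
  ₹100000 × 19% = ₹19000
  → ₹42140
  Less energy credit ₹11000 → ₹31140

₹74800 > ₹31140, so the book-profits minimum tax is the binding amount.

₹74800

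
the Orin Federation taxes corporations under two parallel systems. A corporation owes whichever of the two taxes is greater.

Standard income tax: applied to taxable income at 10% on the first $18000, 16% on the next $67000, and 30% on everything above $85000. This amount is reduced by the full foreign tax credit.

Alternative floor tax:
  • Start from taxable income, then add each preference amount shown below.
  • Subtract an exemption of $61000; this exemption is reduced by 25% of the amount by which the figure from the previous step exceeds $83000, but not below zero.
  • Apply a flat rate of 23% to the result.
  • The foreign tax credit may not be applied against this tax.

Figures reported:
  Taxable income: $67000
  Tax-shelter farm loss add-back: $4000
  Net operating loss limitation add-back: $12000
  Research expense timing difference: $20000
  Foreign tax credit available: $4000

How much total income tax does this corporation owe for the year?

$10810

Standard income tax:
  $18000 × 10% = $1800
  $49000 × 16% = $7840
  → $9640
  Less foreign tax credit $4000 → $5640

Alternative floor tax:
  Adjusted income: $67000 + $4000 + $12000 + $20000 = $103000
  Exemption: $61000 − 25% × ($103000 − $83000) = $61000 − $5000 = $56000
  Base: $103000 − $56000 = $47000
  $47000 × 23% = $10810

$10810 > $5640, so the alternative floor tax is the binding amount.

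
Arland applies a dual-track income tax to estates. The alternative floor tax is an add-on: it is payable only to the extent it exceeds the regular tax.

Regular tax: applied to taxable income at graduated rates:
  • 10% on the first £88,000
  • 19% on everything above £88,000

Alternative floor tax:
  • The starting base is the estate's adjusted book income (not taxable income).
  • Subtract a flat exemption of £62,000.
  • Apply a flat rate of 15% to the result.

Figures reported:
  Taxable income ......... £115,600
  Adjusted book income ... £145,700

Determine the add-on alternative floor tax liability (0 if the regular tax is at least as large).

£0

Regular tax:
  £88,000 × 10% = £8,800
  £27,600 × 19% = £5,244
  → £14,044

Alternative floor tax:
  Base (adjusted book income): £145,700
  Less exemption £62,000 → base £83,700
  £83,700 × 15% = £12,555

£12,555 ≤ £14,044, so no add-on is due.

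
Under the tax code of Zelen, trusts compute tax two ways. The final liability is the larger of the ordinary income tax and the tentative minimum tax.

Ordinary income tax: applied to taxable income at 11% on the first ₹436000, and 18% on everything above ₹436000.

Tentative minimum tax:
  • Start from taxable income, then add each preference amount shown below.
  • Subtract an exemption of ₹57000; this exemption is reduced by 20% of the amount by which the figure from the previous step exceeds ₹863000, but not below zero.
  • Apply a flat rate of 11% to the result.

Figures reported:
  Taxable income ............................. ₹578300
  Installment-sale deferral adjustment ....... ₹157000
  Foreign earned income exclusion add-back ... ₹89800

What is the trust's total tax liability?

Ordinary income tax:
  ₹436000 × 11% = ₹47960
  ₹142300 × 18% = ₹25614
  → ₹73574

Tentative minimum tax:
  Adjusted income: ₹578300 + ₹157000 + ₹89800 = ₹825100
  Exemption: ₹825100 ≤ ₹863000, so full ₹57000 applies
  Base: ₹825100 − ₹57000 = ₹768100
  ₹768100 × 11% = ₹84491

₹84491 > ₹73574, so the tentative minimum tax is the binding amount.

₹84491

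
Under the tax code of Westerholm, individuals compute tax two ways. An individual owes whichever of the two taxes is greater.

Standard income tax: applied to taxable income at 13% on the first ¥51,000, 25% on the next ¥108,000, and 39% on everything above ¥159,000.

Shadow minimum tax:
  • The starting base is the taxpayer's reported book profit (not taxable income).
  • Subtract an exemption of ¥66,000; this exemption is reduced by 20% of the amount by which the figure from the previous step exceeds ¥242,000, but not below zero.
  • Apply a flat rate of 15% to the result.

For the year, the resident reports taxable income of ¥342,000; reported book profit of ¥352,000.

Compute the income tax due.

Shadow minimum tax:
  Base (reported book profit): ¥352,000
  Exemption: ¥66,000 − 20% × (¥352,000 − ¥242,000) = ¥66,000 − ¥22,000 = ¥44,000
  Base: ¥352,000 − ¥44,000 = ¥308,000
  ¥308,000 × 15% = ¥46,200

Standard income tax:
  ¥51,000 × 13% = ¥6,630
  ¥108,000 × 25% = ¥27,000
  ¥183,000 × 39% = ¥71,370
  → ¥105,000

¥105,000 > ¥46,200, so the standard income tax governs.

¥105,000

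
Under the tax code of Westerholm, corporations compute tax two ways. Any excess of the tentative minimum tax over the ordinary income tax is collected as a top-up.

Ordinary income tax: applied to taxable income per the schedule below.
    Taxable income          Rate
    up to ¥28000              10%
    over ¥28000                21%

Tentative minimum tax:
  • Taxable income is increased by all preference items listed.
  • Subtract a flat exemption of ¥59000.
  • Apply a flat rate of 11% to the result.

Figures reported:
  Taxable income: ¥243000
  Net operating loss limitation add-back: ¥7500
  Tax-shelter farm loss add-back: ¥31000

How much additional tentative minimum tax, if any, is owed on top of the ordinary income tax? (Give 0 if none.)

Tentative minimum tax:
  Adjusted income: ¥243000 + ¥7500 + ¥31000 = ¥281500
  Less exemption ¥59000 → base ¥222500
  ¥222500 × 11% = ¥24475

Ordinary income tax:
  ¥28000 × 10% = ¥2800
  ¥215000 × 21% = ¥45150
  → ¥47950

¥24475 ≤ ¥47950, so no add-on is due.

¥0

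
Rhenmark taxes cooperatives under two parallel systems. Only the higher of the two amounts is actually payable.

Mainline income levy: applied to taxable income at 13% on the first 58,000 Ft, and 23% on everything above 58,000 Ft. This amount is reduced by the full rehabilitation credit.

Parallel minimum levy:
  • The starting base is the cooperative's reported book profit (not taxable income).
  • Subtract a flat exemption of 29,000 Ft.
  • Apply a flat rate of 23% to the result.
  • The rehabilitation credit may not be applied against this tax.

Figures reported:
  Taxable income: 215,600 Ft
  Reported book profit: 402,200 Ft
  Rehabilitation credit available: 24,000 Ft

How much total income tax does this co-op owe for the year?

Mainline income levy:
  58,000 Ft × 13% = 7,540 Ft
  157,600 Ft × 23% = 36,248 Ft
  → 43,788 Ft
  Less rehabilitation credit 24,000 Ft → 19,788 Ft

Parallel minimum levy:
  Base (reported book profit): 402,200 Ft
  Less exemption 29,000 Ft → base 373,200 Ft
  373,200 Ft × 23% = 85,836 Ft

85,836 Ft > 19,788 Ft, so the parallel minimum levy is the binding amount.

85,836 Ft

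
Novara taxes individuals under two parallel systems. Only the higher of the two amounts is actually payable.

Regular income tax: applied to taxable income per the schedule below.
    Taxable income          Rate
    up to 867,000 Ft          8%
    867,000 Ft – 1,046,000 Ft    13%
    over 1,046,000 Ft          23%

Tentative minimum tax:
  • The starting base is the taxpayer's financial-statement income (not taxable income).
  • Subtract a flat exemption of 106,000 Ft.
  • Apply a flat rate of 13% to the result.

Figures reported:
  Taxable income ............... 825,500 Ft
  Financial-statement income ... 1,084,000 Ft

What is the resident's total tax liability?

Regular income tax:
  825,500 Ft × 8% = 66,040 Ft

Tentative minimum tax:
  Base (financial-statement income): 1,084,000 Ft
  Less exemption 106,000 Ft → base 978,000 Ft
  978,000 Ft × 13% = 127,140 Ft

127,140 Ft > 66,040 Ft, so the tentative minimum tax is the binding amount.

127,140 Ft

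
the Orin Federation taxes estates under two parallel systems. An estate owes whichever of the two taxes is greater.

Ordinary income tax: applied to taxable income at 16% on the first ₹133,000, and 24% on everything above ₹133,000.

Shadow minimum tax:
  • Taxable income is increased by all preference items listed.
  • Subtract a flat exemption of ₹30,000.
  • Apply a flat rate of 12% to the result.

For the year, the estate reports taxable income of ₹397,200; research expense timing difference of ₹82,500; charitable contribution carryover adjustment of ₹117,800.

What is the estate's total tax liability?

Shadow minimum tax:
  Adjusted income: ₹397,200 + ₹82,500 + ₹117,800 = ₹597,500
  Less exemption ₹30,000 → base ₹567,500
  ₹567,500 × 12% = ₹68,100

Ordinary income tax:
  ₹133,000 × 16% = ₹21,280
  ₹264,200 × 24% = ₹63,408
  → ₹84,688

₹84,688 > ₹68,100, so the ordinary income tax governs.

₹84,688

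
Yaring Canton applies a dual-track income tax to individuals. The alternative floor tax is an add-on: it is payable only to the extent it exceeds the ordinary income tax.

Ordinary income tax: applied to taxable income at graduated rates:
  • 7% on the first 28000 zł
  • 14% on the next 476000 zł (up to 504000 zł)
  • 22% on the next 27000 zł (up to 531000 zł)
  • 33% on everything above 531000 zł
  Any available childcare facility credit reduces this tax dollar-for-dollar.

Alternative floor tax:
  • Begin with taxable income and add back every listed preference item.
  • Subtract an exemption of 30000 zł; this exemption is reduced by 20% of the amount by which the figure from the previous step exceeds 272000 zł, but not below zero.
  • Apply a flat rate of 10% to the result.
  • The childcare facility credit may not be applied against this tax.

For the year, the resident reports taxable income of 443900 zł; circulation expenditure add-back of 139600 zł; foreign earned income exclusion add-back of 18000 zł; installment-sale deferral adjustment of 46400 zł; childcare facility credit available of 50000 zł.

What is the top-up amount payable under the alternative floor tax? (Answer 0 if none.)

Alternative floor tax:
  Adjusted income: 443900 zł + 139600 zł + 18000 zł + 46400 zł = 647900 zł
  Exemption: 20% × (647900 zł − 272000 zł) = 75180 zł ≥ 30000 zł, so the exemption is fully phased out
  Base: 647900 zł − 0 zł = 647900 zł
  647900 zł × 10% = 64790 zł

Ordinary income tax:
  28000 zł × 7% = 1960 zł
  415900 zł × 14% = 58226 zł
  → 60186 zł
  Less childcare facility credit 50000 zł → 10186 zł

Excess of alternative floor tax over ordinary income tax: 64790 zł − 10186 zł = 54604 zł.

54604 zł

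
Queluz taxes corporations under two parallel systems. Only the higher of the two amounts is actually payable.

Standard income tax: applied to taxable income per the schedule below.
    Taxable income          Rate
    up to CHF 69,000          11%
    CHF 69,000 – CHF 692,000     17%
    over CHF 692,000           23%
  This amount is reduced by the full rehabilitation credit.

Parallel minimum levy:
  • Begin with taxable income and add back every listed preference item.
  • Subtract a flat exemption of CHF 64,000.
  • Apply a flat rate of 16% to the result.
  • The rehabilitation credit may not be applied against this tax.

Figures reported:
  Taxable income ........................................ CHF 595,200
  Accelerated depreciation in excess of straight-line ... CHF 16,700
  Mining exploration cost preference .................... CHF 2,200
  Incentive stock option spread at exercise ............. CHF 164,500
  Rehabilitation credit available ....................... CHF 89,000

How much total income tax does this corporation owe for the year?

CHF 114,336

Parallel minimum levy:
  Adjusted income: CHF 595,200 + CHF 16,700 + CHF 2,200 + CHF 164,500 = CHF 778,600
  Less exemption CHF 64,000 → base CHF 714,600
  CHF 714,600 × 16% = CHF 114,336

Standard income tax:
  CHF 69,000 × 11% = CHF 7,590
  CHF 526,200 × 17% = CHF 89,454
  → CHF 97,044
  Less rehabilitation credit CHF 89,000 → CHF 8,044

CHF 114,336 > CHF 8,044, so the parallel minimum levy is the binding amount.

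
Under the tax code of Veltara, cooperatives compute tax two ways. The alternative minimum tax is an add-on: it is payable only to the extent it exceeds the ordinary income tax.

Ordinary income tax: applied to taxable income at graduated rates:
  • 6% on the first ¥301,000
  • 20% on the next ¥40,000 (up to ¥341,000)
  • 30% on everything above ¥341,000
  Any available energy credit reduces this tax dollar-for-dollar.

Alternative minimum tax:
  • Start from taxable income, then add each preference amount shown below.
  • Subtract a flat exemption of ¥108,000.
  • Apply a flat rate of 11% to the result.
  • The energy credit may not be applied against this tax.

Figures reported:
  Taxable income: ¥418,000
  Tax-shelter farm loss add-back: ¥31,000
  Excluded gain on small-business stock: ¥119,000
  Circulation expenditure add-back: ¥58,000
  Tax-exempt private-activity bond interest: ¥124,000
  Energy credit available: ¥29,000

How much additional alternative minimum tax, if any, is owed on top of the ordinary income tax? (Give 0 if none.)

¥50,460

Ordinary income tax:
  ¥301,000 × 6% = ¥18,060
  ¥40,000 × 20% = ¥8,000
  ¥77,000 × 30% = ¥23,100
  → ¥49,160
  Less energy credit ¥29,000 → ¥20,160

Alternative minimum tax:
  Adjusted income: ¥418,000 + ¥31,000 + ¥119,000 + ¥58,000 + ¥124,000 = ¥750,000
  Less exemption ¥108,000 → base ¥642,000
  ¥642,000 × 11% = ¥70,620

Excess of alternative minimum tax over ordinary income tax: ¥70,620 − ¥20,160 = ¥50,460.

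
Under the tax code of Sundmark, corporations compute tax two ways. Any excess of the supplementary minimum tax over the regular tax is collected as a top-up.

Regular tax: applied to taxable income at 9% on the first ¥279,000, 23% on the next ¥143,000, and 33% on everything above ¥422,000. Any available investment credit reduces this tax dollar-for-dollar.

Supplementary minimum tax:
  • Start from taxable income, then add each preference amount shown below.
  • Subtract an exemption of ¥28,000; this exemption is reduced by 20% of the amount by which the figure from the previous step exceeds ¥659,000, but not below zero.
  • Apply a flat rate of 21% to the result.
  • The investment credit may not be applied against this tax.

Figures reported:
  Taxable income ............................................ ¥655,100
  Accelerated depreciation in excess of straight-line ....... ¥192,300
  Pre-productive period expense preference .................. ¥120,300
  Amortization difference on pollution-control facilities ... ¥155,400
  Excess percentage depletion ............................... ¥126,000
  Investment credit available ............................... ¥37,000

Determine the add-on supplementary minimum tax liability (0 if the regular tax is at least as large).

Supplementary minimum tax:
  Adjusted income: ¥655,100 + ¥192,300 + ¥120,300 + ¥155,400 + ¥126,000 = ¥1,249,100
  Exemption: 20% × (¥1,249,100 − ¥659,000) = ¥118,020 ≥ ¥28,000, so the exemption is fully phased out
  Base: ¥1,249,100 − ¥0 = ¥1,249,100
  ¥1,249,100 × 21% = ¥262,311

Regular tax:
  ¥279,000 × 9% = ¥25,110
  ¥143,000 × 23% = ¥32,890
  ¥233,100 × 33% = ¥76,923
  → ¥134,923
  Less investment credit ¥37,000 → ¥97,923

Excess of supplementary minimum tax over regular tax: ¥262,311 − ¥97,923 = ¥164,388.

¥164,388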